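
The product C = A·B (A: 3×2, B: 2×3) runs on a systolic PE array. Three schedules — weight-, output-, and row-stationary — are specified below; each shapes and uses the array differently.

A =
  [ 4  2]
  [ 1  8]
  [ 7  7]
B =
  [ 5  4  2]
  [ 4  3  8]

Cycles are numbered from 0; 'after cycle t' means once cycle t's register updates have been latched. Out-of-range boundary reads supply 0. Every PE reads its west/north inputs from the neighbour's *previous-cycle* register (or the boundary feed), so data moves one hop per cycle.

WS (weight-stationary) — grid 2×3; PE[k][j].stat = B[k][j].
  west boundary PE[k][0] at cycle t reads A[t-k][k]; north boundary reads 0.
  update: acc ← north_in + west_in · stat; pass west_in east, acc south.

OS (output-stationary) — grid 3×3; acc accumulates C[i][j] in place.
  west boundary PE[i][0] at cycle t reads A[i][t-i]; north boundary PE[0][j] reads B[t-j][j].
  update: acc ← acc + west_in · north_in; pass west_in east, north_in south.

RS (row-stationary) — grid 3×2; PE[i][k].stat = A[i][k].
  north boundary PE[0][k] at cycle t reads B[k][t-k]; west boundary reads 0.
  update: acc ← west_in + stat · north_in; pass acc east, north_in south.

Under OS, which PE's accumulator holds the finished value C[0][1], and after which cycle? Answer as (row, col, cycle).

(row, col, cycle) = (0, 1, 2)

Under OS, C[0][1] lands at PE[0][1]:
  0: (0,1).acc=0  regs=<0,0>
  1: (0,1).acc=16  regs=<4,4>
  2: (0,1).acc=22  regs=<2,3>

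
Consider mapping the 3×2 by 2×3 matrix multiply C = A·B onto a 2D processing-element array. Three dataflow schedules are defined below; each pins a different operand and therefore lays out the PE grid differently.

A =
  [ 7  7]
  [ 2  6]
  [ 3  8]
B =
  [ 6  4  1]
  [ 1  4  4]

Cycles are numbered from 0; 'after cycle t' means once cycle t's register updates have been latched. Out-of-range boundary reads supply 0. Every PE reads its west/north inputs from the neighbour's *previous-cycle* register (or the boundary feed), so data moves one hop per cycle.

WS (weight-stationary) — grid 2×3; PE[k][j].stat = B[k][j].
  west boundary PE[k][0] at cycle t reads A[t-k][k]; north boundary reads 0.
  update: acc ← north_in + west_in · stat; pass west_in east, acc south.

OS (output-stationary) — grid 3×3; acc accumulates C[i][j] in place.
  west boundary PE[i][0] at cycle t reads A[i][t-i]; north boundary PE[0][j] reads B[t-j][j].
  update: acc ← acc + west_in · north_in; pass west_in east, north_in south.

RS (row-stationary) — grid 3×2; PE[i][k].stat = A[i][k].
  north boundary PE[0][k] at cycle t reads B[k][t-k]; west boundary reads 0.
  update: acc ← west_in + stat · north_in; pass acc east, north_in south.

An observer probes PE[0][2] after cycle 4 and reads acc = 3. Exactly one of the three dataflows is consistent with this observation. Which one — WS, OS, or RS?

WS [2×3] PE[0][2] across cycles:
  [0] (0,2) acc=0 (h:0 v:0)
  [1] (0,2) acc=0 (h:0 v:0)
  [2] (0,2) acc=7 (h:7 v:7)
  [3] (0,2) acc=2 (h:2 v:2)
  [4] (0,2) acc=3 (h:3 v:3)
OS [3×3] PE[0][2] across cycles:
  [0] (0,2) acc=0 (h:0 v:0)
  [1] (0,2) acc=0 (h:0 v:0)
  [2] (0,2) acc=7 (h:7 v:1)
  [3] (0,2) acc=35 (h:7 v:4)
  [4] (0,2) acc=35 (h:0 v:0)
RS (3×2): PE[0][2] does not exist.

dataflow = WS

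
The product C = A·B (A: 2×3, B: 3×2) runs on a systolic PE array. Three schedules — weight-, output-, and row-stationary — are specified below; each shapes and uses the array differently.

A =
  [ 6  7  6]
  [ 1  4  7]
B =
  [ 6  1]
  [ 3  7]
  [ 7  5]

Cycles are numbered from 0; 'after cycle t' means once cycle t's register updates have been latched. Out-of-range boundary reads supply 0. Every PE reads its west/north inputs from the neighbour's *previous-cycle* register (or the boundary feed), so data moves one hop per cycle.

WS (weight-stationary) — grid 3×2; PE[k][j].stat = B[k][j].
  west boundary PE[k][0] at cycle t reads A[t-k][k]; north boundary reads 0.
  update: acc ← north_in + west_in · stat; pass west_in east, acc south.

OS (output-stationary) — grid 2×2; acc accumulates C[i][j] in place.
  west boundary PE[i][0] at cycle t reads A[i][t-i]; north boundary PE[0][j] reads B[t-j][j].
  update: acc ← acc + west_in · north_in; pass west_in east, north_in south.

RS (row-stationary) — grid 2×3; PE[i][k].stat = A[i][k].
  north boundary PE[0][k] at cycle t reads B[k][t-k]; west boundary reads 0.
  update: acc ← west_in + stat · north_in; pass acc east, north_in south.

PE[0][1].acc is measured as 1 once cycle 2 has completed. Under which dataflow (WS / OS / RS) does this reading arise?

WS (3×2 grid), PE[0][1]:
  0: (0,1).acc=0  regs=<0,0>
  1: (0,1).acc=6  regs=<6,6>
  2: (0,1).acc=1  regs=<1,1>
OS (2×2 grid), PE[0][1]:
  0: (0,1).acc=0  regs=<0,0>
  1: (0,1).acc=6  regs=<6,1>
  2: (0,1).acc=55  regs=<7,7>
RS (2×3 grid), PE[0][1]:
  0: (0,1).acc=0  regs=<0,0>
  1: (0,1).acc=57  regs=<57,3>
  2: (0,1).acc=55  regs=<55,7>

dataflow = WS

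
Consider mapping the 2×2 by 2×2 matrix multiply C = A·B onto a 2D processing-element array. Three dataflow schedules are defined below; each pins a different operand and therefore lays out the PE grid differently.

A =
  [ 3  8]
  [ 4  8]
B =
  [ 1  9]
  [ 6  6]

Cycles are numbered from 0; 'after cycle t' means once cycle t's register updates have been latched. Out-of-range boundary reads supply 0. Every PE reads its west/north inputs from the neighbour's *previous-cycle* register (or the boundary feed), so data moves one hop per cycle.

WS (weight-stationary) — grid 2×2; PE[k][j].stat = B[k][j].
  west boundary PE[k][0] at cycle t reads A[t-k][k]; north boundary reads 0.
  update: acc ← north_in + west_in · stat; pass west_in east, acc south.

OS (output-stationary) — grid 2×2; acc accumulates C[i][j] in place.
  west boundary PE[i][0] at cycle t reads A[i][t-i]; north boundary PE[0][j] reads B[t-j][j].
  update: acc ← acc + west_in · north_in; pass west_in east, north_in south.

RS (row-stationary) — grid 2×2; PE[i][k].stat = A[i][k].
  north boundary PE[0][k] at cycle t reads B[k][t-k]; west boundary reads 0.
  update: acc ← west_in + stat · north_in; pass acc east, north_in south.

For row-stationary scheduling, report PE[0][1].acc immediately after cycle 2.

Tracing RS — 2×2 array, target PE[0][1]:
  c0 r0c0: 3 / 3 / 1
  c0 r0c1: 0 / 0 / 0
  c1 r0c0: 27 / 27 / 9
  c1 r0c1: 51 / 51 / 6
  c2 r0c0: 0 / 0 / 0
  c2 r0c1: 75 / 75 / 6

PE[0][1].acc = 75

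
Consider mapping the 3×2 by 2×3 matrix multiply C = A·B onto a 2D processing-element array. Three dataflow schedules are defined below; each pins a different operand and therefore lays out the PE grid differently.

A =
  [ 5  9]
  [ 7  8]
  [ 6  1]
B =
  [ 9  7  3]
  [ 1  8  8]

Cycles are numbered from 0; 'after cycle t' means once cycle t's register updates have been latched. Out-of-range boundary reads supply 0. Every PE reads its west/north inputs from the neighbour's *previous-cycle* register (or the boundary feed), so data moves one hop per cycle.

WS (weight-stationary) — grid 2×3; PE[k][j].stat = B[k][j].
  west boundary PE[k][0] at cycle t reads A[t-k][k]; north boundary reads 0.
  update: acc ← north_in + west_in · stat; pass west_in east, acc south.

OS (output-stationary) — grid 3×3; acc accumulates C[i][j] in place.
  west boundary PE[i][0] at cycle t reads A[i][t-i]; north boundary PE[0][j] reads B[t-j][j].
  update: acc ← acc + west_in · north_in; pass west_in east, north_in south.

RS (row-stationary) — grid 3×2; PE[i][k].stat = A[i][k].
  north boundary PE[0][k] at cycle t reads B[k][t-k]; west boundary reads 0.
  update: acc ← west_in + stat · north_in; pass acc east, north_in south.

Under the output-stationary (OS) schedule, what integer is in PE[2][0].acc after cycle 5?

PE[2][0].acc = 55

OS (3×3). Following PE[2][0] plus its west/north inputs:
  @0  [1,0]  acc 0  |  →0  ↓0
  @0  [2,0]  acc 0  |  →0  ↓0
  @1  [1,0]  acc 63  |  →7  ↓9
  @1  [2,0]  acc 0  |  →0  ↓0
  @2  [1,0]  acc 71  |  →8  ↓1
  @2  [2,0]  acc 54  |  →6  ↓9
  @3  [1,0]  acc 71  |  →0  ↓0
  @3  [2,0]  acc 55  |  →1  ↓1
  @4  [1,0]  acc 71  |  →0  ↓0
  @4  [2,0]  acc 55  |  →0  ↓0
  @5  [1,0]  acc 71  |  →0  ↓0
  @5  [2,0]  acc 55  |  →0  ↓0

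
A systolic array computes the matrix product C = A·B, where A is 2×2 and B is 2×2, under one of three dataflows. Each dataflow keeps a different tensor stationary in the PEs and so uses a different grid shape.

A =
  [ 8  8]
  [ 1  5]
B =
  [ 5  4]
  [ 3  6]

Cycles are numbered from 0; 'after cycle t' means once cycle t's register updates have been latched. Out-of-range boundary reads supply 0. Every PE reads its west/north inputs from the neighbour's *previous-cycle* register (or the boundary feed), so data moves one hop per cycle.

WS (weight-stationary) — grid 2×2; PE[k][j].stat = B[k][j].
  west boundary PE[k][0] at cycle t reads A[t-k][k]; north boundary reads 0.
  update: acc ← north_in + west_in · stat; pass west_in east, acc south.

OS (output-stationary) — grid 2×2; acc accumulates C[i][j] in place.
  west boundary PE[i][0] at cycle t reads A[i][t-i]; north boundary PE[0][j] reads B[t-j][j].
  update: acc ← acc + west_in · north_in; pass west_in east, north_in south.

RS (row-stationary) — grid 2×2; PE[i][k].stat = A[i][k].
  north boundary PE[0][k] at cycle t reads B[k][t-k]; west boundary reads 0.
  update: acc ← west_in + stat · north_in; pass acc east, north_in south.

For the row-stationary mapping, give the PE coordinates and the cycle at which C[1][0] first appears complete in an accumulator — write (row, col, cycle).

(row, col, cycle) = (1, 1, 2)

RS — PE[1][1] is where C[1][0] collects:
  @0  [1,1]  acc 0  |  →0  ↓0
  @1  [1,1]  acc 0  |  →0  ↓0
  @2  [1,1]  acc 20  |  →20  ↓3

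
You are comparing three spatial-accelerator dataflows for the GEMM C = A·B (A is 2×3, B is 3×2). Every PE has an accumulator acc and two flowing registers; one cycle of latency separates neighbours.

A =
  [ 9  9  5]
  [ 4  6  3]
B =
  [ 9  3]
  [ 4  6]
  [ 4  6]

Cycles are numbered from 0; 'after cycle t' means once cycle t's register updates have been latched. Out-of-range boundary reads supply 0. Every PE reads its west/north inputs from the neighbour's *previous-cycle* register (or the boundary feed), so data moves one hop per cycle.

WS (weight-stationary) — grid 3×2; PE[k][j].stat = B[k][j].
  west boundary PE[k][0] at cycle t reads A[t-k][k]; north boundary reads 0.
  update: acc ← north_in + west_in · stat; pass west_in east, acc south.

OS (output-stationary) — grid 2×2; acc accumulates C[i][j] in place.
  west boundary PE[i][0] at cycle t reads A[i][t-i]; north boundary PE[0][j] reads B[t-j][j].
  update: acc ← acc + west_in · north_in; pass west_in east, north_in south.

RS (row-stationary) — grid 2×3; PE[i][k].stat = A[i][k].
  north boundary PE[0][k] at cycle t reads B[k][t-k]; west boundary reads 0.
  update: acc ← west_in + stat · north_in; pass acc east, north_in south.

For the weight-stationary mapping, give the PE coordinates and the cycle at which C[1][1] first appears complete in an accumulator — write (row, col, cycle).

(row, col, cycle) = (2, 1, 4)

WS — PE[2][1] is where C[1][1] collects:
  after 0 — PE[2][1] acc=0, pass-E 0, pass-S 0
  after 1 — PE[2][1] acc=0, pass-E 0, pass-S 0
  after 2 — PE[2][1] acc=0, pass-E 0, pass-S 0
  after 3 — PE[2][1] acc=111, pass-E 5, pass-S 111
  after 4 — PE[2][1] acc=66, pass-E 3, pass-S 66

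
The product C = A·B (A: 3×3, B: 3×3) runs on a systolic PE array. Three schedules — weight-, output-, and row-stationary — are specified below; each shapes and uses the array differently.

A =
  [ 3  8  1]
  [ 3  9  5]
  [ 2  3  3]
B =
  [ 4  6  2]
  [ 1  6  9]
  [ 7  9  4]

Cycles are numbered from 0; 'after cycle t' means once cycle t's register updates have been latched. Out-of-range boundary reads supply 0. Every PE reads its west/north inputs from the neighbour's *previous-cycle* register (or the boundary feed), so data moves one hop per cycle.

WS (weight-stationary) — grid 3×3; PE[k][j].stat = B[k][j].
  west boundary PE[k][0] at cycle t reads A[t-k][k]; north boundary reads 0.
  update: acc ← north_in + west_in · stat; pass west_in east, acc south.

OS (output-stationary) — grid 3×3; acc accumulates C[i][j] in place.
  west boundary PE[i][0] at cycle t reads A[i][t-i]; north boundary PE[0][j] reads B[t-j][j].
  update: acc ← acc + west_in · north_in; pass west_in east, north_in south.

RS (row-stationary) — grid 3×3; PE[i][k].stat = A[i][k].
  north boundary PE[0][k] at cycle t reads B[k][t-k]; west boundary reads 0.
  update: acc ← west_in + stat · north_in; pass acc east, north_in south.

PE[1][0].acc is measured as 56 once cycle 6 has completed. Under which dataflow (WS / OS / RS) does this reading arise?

Under WS (3×3), PE[1][0]:
  cycle 0: PE[1][0] → acc 0, east 0, south 0
  cycle 1: PE[1][0] → acc 20, east 8, south 20
  cycle 2: PE[1][0] → acc 21, east 9, south 21
  cycle 3: PE[1][0] → acc 11, east 3, south 11
  cycle 4: PE[1][0] → acc 0, east 0, south 0
  cycle 5: PE[1][0] → acc 0, east 0, south 0
  cycle 6: PE[1][0] → acc 0, east 0, south 0
Under OS (3×3), PE[1][0]:
  cycle 0: PE[1][0] → acc 0, east 0, south 0
  cycle 1: PE[1][0] → acc 12, east 3, south 4
  cycle 2: PE[1][0] → acc 21, east 9, south 1
  cycle 3: PE[1][0] → acc 56, east 5, south 7
  cycle 4: PE[1][0] → acc 56, east 0, south 0
  cycle 5: PE[1][0] → acc 56, east 0, south 0
  cycle 6: PE[1][0] → acc 56, east 0, south 0
Under RS (3×3), PE[1][0]:
  cycle 0: PE[1][0] → acc 0, east 0, south 0
  cycle 1: PE[1][0] → acc 12, east 12, south 4
  cycle 2: PE[1][0] → acc 18, east 18, south 6
  cycle 3: PE[1][0] → acc 6, east 6, south 2
  cycle 4: PE[1][0] → acc 0, east 0, south 0
  cycle 5: PE[1][0] → acc 0, east 0, south 0
  cycle 6: PE[1][0] → acc 0, east 0, south 0

dataflow = OS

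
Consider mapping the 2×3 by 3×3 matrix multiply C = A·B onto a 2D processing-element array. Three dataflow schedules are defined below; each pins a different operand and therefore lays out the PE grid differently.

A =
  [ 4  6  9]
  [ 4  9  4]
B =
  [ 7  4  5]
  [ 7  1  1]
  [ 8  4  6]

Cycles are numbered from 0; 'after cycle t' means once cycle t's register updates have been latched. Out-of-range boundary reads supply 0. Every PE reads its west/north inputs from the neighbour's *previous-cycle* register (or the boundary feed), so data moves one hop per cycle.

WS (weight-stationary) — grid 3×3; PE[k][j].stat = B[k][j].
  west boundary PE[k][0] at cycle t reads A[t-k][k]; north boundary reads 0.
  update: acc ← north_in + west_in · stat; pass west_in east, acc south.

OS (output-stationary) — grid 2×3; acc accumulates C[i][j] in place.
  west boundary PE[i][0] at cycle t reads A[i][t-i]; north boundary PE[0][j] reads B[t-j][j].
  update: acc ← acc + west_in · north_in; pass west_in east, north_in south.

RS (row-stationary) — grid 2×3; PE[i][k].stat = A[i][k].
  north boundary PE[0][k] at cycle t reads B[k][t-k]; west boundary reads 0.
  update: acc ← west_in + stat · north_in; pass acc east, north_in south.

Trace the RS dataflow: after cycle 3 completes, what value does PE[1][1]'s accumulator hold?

RS 2×3: PE[1][1] cycle-by-cycle (with neighbour feeds):
  after 0 — PE[0][1] acc=0, pass-E 0, pass-S 0
  after 0 — PE[1][0] acc=0, pass-E 0, pass-S 0
  after 0 — PE[1][1] acc=0, pass-E 0, pass-S 0
  after 1 — PE[0][1] acc=70, pass-E 70, pass-S 7
  after 1 — PE[1][0] acc=28, pass-E 28, pass-S 7
  after 1 — PE[1][1] acc=0, pass-E 0, pass-S 0
  after 2 — PE[0][1] acc=22, pass-E 22, pass-S 1
  after 2 — PE[1][0] acc=16, pass-E 16, pass-S 4
  after 2 — PE[1][1] acc=91, pass-E 91, pass-S 7
  after 3 — PE[0][1] acc=26, pass-E 26, pass-S 1
  after 3 — PE[1][0] acc=20, pass-E 20, pass-S 5
  after 3 — PE[1][1] acc=25, pass-E 25, pass-S 1

PE[1][1].acc = 25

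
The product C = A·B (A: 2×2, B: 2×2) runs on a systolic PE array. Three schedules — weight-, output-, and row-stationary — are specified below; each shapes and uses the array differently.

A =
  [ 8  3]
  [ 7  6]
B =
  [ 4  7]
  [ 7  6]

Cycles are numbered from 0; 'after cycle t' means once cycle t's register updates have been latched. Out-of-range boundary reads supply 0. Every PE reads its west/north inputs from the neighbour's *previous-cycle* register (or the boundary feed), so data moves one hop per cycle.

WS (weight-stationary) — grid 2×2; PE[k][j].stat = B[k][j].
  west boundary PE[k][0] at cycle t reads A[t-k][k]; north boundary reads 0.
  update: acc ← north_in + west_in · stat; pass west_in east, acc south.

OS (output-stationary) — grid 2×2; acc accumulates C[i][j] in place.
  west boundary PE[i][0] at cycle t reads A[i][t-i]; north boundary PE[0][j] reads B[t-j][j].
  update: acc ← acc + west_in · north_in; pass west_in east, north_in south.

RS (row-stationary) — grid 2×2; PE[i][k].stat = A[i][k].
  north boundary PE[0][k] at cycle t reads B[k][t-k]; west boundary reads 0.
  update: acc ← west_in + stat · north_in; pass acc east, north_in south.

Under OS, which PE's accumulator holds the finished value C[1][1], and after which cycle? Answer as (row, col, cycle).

OS: C[1][1] accumulates in PE[1][1]:
  c0 r1c1: 0 / 0 / 0
  c1 r1c1: 0 / 0 / 0
  c2 r1c1: 49 / 7 / 7
  c3 r1c1: 85 / 6 / 6

(row, col, cycle) = (1, 1, 3)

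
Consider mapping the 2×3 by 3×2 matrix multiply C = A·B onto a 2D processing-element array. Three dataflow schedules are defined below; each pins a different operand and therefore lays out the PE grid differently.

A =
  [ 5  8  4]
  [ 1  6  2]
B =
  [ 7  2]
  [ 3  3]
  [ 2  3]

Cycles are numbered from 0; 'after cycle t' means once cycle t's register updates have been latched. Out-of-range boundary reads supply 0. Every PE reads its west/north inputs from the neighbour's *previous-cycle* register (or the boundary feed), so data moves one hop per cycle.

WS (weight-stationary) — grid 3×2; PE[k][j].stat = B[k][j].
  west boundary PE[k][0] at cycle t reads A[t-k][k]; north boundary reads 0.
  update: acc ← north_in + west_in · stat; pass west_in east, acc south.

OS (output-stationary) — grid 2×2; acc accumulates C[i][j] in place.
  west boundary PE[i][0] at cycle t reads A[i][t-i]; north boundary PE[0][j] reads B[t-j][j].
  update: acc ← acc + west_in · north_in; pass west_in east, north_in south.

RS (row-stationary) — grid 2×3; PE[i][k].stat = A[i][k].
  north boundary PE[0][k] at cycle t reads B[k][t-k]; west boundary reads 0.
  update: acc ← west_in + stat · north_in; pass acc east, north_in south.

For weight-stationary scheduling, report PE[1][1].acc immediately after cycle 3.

PE[1][1].acc = 20

WS 3×2: PE[1][1] cycle-by-cycle (with neighbour feeds):
  after 0 — PE[0][1] acc=0, pass-E 0, pass-S 0
  after 0 — PE[1][0] acc=0, pass-E 0, pass-S 0
  after 0 — PE[1][1] acc=0, pass-E 0, pass-S 0
  after 1 — PE[0][1] acc=10, pass-E 5, pass-S 10
  after 1 — PE[1][0] acc=59, pass-E 8, pass-S 59
  after 1 — PE[1][1] acc=0, pass-E 0, pass-S 0
  after 2 — PE[0][1] acc=2, pass-E 1, pass-S 2
  after 2 — PE[1][0] acc=25, pass-E 6, pass-S 25
  after 2 — PE[1][1] acc=34, pass-E 8, pass-S 34
  after 3 — PE[0][1] acc=0, pass-E 0, pass-S 0
  after 3 — PE[1][0] acc=0, pass-E 0, pass-S 0
  after 3 — PE[1][1] acc=20, pass-E 6, pass-S 20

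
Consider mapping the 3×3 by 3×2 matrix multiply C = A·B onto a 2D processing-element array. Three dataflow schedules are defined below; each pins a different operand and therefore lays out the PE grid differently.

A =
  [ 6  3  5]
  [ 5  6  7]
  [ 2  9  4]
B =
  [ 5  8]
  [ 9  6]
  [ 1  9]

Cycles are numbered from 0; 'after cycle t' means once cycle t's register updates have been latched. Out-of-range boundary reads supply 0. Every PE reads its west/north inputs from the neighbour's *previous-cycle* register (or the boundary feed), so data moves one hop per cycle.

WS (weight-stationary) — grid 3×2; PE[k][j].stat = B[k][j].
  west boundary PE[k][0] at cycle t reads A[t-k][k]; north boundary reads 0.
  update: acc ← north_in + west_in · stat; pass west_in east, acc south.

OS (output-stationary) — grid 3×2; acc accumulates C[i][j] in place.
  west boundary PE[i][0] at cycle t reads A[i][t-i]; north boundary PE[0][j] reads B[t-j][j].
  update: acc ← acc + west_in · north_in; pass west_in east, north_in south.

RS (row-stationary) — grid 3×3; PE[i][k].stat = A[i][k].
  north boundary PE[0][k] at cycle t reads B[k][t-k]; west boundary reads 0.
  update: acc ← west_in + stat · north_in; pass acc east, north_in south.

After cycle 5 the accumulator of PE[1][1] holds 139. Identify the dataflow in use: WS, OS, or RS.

dataflow = OS

Under WS (3×2), PE[1][1]:
  [0] (1,1) acc=0 (h:0 v:0)
  [1] (1,1) acc=0 (h:0 v:0)
  [2] (1,1) acc=66 (h:3 v:66)
  [3] (1,1) acc=76 (h:6 v:76)
  [4] (1,1) acc=70 (h:9 v:70)
  [5] (1,1) acc=0 (h:0 v:0)
Under OS (3×2), PE[1][1]:
  [0] (1,1) acc=0 (h:0 v:0)
  [1] (1,1) acc=0 (h:0 v:0)
  [2] (1,1) acc=40 (h:5 v:8)
  [3] (1,1) acc=76 (h:6 v:6)
  [4] (1,1) acc=139 (h:7 v:9)
  [5] (1,1) acc=139 (h:0 v:0)
Under RS (3×3), PE[1][1]:
  [0] (1,1) acc=0 (h:0 v:0)
  [1] (1,1) acc=0 (h:0 v:0)
  [2] (1,1) acc=79 (h:79 v:9)
  [3] (1,1) acc=76 (h:76 v:6)
  [4] (1,1) acc=0 (h:0 v:0)
  [5] (1,1) acc=0 (h:0 v:0)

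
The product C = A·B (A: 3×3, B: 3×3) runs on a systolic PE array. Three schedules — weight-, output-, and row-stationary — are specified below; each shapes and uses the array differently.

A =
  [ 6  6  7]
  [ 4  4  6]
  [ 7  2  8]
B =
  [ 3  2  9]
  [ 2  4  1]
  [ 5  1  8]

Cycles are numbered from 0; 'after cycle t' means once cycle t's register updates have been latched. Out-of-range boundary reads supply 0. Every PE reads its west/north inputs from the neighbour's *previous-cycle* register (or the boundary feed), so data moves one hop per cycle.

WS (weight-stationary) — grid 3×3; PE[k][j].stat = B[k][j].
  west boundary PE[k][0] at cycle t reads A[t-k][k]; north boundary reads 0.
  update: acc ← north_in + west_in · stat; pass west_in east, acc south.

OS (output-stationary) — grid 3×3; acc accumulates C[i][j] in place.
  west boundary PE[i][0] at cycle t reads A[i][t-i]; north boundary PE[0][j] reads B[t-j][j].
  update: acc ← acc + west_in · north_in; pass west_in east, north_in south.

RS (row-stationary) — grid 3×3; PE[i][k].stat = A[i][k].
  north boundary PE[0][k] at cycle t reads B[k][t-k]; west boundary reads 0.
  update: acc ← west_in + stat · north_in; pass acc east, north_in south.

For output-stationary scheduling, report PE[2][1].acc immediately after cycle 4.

OS (3×3). Following PE[2][1] plus its west/north inputs:
  0: (1,1).acc=0  regs=<0,0>
  0: (2,0).acc=0  regs=<0,0>
  0: (2,1).acc=0  regs=<0,0>
  1: (1,1).acc=0  regs=<0,0>
  1: (2,0).acc=0  regs=<0,0>
  1: (2,1).acc=0  regs=<0,0>
  2: (1,1).acc=8  regs=<4,2>
  2: (2,0).acc=21  regs=<7,3>
  2: (2,1).acc=0  regs=<0,0>
  3: (1,1).acc=24  regs=<4,4>
  3: (2,0).acc=25  regs=<2,2>
  3: (2,1).acc=14  regs=<7,2>
  4: (1,1).acc=30  regs=<6,1>
  4: (2,0).acc=65  regs=<8,5>
  4: (2,1).acc=22  regs=<2,4>

PE[2][1].acc = 22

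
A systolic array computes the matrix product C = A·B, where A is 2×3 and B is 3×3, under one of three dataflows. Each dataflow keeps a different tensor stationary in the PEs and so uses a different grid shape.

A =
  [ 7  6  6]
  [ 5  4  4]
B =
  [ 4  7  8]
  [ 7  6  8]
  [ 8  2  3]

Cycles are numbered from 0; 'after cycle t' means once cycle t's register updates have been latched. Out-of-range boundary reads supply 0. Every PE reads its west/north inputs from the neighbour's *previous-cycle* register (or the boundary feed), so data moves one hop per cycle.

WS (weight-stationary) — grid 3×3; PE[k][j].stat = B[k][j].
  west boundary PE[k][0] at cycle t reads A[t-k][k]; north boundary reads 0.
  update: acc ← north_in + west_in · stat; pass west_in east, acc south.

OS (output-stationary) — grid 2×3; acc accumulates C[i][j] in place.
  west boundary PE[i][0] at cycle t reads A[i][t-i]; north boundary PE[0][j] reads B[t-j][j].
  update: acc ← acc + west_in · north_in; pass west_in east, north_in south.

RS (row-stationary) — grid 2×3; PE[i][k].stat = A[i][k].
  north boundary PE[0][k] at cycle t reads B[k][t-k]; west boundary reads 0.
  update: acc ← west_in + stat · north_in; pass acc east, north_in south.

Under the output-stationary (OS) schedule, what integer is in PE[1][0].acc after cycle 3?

PE[1][0].acc = 80

OS 2×3: PE[1][0] cycle-by-cycle (with neighbour feeds):
  @0  [0,0]  acc 28  |  →7  ↓4
  @0  [1,0]  acc 0  |  →0  ↓0
  @1  [0,0]  acc 70  |  →6  ↓7
  @1  [1,0]  acc 20  |  →5  ↓4
  @2  [0,0]  acc 118  |  →6  ↓8
  @2  [1,0]  acc 48  |  →4  ↓7
  @3  [0,0]  acc 118  |  →0  ↓0
  @3  [1,0]  acc 80  |  →4  ↓8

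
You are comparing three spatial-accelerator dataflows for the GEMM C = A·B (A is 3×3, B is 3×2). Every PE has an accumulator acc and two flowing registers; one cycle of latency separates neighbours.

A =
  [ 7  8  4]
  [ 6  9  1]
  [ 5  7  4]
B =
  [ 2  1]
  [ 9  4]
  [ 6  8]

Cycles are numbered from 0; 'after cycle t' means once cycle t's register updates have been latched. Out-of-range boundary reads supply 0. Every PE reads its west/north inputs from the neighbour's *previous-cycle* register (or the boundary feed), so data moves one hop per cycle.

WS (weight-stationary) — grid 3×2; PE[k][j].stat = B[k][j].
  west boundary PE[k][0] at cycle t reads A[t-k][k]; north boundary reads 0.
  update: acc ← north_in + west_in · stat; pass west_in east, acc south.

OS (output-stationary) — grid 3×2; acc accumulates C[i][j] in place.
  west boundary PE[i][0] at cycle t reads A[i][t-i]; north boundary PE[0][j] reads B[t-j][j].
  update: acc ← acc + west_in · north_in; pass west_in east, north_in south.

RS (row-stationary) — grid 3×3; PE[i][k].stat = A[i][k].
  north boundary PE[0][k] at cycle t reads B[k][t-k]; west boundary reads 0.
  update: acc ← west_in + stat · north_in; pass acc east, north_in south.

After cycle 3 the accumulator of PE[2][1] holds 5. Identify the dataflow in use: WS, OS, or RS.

WS (3×2 grid), PE[2][1]:
  cycle 0: PE[2][1] → acc 0, east 0, south 0
  cycle 1: PE[2][1] → acc 0, east 0, south 0
  cycle 2: PE[2][1] → acc 0, east 0, south 0
  cycle 3: PE[2][1] → acc 71, east 4, south 71
OS (3×2 grid), PE[2][1]:
  cycle 0: PE[2][1] → acc 0, east 0, south 0
  cycle 1: PE[2][1] → acc 0, east 0, south 0
  cycle 2: PE[2][1] → acc 0, east 0, south 0
  cycle 3: PE[2][1] → acc 5, east 5, south 1
RS (3×3 grid), PE[2][1]:
  cycle 0: PE[2][1] → acc 0, east 0, south 0
  cycle 1: PE[2][1] → acc 0, east 0, south 0
  cycle 2: PE[2][1] → acc 0, east 0, south 0
  cycle 3: PE[2][1] → acc 73, east 73, south 9

dataflow = OS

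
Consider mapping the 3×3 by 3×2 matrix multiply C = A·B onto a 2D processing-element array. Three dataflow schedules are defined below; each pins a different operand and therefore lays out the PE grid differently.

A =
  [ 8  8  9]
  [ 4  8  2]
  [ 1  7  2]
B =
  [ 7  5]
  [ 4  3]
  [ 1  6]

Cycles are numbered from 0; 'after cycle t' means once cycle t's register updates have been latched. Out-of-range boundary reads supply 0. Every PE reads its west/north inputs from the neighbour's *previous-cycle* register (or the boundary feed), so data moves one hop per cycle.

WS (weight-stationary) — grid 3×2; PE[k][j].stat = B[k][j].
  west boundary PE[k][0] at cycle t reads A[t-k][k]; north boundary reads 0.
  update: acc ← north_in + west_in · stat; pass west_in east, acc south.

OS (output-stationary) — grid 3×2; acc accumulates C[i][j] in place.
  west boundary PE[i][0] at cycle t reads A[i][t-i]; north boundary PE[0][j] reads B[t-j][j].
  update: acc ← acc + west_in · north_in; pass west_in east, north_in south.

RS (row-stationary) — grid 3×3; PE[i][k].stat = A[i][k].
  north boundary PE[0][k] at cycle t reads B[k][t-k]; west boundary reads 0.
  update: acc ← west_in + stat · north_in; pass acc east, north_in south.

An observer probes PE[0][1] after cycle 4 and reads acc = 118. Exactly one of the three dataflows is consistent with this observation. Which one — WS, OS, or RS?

dataflow = OS

Under WS (3×2), PE[0][1]:
  after 0 — PE[0][1] acc=0, pass-E 0, pass-S 0
  after 1 — PE[0][1] acc=40, pass-E 8, pass-S 40
  after 2 — PE[0][1] acc=20, pass-E 4, pass-S 20
  after 3 — PE[0][1] acc=5, pass-E 1, pass-S 5
  after 4 — PE[0][1] acc=0, pass-E 0, pass-S 0
Under OS (3×2), PE[0][1]:
  after 0 — PE[0][1] acc=0, pass-E 0, pass-S 0
  after 1 — PE[0][1] acc=40, pass-E 8, pass-S 5
  after 2 — PE[0][1] acc=64, pass-E 8, pass-S 3
  after 3 — PE[0][1] acc=118, pass-E 9, pass-S 6
  after 4 — PE[0][1] acc=118, pass-E 0, pass-S 0
Under RS (3×3), PE[0][1]:
  after 0 — PE[0][1] acc=0, pass-E 0, pass-S 0
  after 1 — PE[0][1] acc=88, pass-E 88, pass-S 4
  after 2 — PE[0][1] acc=64, pass-E 64, pass-S 3
  after 3 — PE[0][1] acc=0, pass-E 0, pass-S 0
  after 4 — PE[0][1] acc=0, pass-E 0, pass-S 0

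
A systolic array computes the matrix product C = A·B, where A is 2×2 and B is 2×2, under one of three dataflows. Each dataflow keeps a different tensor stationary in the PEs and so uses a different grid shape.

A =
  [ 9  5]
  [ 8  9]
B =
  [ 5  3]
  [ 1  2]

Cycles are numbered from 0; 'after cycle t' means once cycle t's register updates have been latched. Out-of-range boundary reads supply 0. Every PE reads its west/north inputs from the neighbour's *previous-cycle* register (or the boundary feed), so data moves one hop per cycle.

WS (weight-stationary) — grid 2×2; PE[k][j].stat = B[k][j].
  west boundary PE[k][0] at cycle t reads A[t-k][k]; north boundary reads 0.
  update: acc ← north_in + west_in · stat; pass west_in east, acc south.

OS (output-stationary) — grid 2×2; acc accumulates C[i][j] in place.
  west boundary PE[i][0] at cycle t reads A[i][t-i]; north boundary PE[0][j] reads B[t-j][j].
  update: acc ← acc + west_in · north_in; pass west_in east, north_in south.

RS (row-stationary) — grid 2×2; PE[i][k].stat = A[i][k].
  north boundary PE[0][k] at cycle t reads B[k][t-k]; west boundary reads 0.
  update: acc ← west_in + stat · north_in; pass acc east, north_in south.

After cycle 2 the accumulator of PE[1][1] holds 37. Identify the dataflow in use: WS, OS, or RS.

dataflow = WS

Under WS (2×2), PE[1][1]:
  0: (1,1).acc=0  regs=<0,0>
  1: (1,1).acc=0  regs=<0,0>
  2: (1,1).acc=37  regs=<5,37>
Under OS (2×2), PE[1][1]:
  0: (1,1).acc=0  regs=<0,0>
  1: (1,1).acc=0  regs=<0,0>
  2: (1,1).acc=24  regs=<8,3>
Under RS (2×2), PE[1][1]:
  0: (1,1).acc=0  regs=<0,0>
  1: (1,1).acc=0  regs=<0,0>
  2: (1,1).acc=49  regs=<49,1>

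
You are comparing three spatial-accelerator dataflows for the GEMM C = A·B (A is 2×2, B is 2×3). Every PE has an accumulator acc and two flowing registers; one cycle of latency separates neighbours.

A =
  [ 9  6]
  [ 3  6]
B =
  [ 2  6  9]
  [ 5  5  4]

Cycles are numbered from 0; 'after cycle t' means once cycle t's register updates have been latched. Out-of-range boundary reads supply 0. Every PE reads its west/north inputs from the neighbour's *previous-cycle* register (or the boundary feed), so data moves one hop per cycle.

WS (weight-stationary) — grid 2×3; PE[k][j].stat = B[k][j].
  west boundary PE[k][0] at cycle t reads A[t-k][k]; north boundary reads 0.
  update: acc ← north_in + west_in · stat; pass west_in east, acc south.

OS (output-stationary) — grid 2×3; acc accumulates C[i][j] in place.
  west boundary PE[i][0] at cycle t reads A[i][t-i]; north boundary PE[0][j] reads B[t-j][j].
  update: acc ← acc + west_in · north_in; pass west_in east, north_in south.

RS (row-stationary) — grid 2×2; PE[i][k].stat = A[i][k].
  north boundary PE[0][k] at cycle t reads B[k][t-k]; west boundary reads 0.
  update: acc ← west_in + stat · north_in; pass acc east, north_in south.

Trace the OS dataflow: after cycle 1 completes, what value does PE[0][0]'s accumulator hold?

PE[0][0].acc = 48

Tracing OS — 2×3 array, target PE[0][0]:
  [0] (0,0) acc=18 (h:9 v:2)
  [1] (0,0) acc=48 (h:6 v:5)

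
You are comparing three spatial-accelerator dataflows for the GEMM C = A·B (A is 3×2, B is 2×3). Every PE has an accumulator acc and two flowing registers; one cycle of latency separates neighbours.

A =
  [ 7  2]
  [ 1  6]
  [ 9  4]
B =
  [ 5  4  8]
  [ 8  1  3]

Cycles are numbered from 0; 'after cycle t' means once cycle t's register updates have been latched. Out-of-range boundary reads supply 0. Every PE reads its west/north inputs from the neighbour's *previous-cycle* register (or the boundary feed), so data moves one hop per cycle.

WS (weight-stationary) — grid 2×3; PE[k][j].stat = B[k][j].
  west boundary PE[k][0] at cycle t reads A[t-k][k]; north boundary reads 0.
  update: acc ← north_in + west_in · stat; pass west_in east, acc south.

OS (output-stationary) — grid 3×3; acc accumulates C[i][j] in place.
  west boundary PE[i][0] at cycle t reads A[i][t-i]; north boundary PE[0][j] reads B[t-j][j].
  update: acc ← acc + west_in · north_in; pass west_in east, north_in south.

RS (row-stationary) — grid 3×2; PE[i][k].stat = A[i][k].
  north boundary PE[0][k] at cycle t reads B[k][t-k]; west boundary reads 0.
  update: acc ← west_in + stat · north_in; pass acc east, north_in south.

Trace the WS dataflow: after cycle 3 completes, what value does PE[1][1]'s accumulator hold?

Tracing WS — 2×3 array, target PE[1][1]:
  after 0 — PE[0][1] acc=0, pass-E 0, pass-S 0
  after 0 — PE[1][0] acc=0, pass-E 0, pass-S 0
  after 0 — PE[1][1] acc=0, pass-E 0, pass-S 0
  after 1 — PE[0][1] acc=28, pass-E 7, pass-S 28
  after 1 — PE[1][0] acc=51, pass-E 2, pass-S 51
  after 1 — PE[1][1] acc=0, pass-E 0, pass-S 0
  after 2 — PE[0][1] acc=4, pass-E 1, pass-S 4
  after 2 — PE[1][0] acc=53, pass-E 6, pass-S 53
  after 2 — PE[1][1] acc=30, pass-E 2, pass-S 30
  after 3 — PE[0][1] acc=36, pass-E 9, pass-S 36
  after 3 — PE[1][0] acc=77, pass-E 4, pass-S 77
  after 3 — PE[1][1] acc=10, pass-E 6, pass-S 10

PE[1][1].acc = 10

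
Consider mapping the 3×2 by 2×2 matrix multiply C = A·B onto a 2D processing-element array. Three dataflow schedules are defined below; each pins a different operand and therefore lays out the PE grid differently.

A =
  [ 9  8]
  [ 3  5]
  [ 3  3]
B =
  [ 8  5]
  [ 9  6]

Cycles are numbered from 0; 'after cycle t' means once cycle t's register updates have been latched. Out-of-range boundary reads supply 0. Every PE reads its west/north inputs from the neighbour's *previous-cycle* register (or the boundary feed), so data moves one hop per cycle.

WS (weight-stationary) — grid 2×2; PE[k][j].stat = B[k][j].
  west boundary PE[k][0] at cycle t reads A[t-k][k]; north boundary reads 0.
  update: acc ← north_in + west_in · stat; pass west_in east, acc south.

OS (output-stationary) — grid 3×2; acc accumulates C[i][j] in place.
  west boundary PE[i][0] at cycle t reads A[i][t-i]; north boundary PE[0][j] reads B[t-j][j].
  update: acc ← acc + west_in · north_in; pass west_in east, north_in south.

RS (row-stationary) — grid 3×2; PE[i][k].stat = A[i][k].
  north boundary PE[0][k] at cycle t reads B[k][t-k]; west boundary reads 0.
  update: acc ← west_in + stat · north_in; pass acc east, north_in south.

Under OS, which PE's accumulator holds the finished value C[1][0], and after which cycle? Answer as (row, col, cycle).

(row, col, cycle) = (1, 0, 2)

OS — PE[1][0] is where C[1][0] collects:
  cycle 0: PE[1][0] → acc 0, east 0, south 0
  cycle 1: PE[1][0] → acc 24, east 3, south 8
  cycle 2: PE[1][0] → acc 69, east 5, south 9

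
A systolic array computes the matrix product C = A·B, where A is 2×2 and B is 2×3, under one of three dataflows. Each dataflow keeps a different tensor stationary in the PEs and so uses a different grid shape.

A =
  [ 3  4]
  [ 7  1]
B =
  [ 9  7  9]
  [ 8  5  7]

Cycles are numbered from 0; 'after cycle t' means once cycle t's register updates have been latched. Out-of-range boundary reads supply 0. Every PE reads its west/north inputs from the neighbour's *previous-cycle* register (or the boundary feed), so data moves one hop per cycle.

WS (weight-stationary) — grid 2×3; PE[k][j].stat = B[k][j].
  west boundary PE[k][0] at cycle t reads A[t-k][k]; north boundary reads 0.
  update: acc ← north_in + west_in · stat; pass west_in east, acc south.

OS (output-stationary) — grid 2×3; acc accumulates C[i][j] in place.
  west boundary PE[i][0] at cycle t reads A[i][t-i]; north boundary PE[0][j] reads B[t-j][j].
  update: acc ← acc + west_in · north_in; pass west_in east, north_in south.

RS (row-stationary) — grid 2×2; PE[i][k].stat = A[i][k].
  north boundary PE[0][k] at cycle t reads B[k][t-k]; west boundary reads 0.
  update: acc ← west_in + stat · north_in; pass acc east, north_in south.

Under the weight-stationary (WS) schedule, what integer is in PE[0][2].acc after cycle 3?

PE[0][2].acc = 63

Tracing WS — 2×3 array, target PE[0][2]:
  step 0 · PE0,1: acc=0; fwd→0 fwd↓0
  step 0 · PE0,2: acc=0; fwd→0 fwd↓0
  step 1 · PE0,1: acc=21; fwd→3 fwd↓21
  step 1 · PE0,2: acc=0; fwd→0 fwd↓0
  step 2 · PE0,1: acc=49; fwd→7 fwd↓49
  step 2 · PE0,2: acc=27; fwd→3 fwd↓27
  step 3 · PE0,1: acc=0; fwd→0 fwd↓0
  step 3 · PE0,2: acc=63; fwd→7 fwd↓63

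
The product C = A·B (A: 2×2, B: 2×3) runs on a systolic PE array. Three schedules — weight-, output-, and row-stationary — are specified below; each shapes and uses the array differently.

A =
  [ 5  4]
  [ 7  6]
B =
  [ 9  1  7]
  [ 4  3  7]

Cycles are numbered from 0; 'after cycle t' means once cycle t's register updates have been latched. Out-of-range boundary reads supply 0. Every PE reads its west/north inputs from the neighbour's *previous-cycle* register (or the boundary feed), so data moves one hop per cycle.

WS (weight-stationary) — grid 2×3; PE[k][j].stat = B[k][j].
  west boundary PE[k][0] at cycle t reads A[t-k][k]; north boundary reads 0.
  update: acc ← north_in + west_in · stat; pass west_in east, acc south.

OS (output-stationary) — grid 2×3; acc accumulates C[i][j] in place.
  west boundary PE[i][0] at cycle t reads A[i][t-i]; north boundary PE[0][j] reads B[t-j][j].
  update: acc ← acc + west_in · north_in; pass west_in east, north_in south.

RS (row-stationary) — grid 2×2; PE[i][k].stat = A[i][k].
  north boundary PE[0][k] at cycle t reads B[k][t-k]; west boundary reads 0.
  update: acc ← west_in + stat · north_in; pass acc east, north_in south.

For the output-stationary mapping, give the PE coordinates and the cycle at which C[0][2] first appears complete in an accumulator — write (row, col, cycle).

(row, col, cycle) = (0, 2, 3)

OS: C[0][2] accumulates in PE[0][2]:
  cycle 0: PE[0][2] → acc 0, east 0, south 0
  cycle 1: PE[0][2] → acc 0, east 0, south 0
  cycle 2: PE[0][2] → acc 35, east 5, south 7
  cycle 3: PE[0][2] → acc 63, east 4, south 7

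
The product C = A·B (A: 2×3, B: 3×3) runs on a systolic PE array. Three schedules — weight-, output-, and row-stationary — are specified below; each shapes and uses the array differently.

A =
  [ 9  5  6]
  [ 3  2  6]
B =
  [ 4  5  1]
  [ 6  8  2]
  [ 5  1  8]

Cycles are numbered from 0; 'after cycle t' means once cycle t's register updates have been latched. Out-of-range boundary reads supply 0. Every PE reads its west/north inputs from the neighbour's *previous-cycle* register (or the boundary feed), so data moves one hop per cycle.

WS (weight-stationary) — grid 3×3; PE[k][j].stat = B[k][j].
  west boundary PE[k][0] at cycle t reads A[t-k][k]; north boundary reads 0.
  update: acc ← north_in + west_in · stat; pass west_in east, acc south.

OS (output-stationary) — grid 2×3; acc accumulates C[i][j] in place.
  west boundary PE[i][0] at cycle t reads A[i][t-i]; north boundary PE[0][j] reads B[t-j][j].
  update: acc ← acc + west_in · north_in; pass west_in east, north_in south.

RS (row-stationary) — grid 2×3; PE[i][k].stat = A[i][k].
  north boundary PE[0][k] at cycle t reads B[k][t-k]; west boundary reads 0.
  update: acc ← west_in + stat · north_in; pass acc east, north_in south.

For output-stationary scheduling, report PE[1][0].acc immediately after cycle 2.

PE[1][0].acc = 24

OS (2×3). Following PE[1][0] plus its west/north inputs:
  step 0 · PE0,0: acc=36; fwd→9 fwd↓4
  step 0 · PE1,0: acc=0; fwd→0 fwd↓0
  step 1 · PE0,0: acc=66; fwd→5 fwd↓6
  step 1 · PE1,0: acc=12; fwd→3 fwd↓4
  step 2 · PE0,0: acc=96; fwd→6 fwd↓5
  step 2 · PE1,0: acc=24; fwd→2 fwd↓6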